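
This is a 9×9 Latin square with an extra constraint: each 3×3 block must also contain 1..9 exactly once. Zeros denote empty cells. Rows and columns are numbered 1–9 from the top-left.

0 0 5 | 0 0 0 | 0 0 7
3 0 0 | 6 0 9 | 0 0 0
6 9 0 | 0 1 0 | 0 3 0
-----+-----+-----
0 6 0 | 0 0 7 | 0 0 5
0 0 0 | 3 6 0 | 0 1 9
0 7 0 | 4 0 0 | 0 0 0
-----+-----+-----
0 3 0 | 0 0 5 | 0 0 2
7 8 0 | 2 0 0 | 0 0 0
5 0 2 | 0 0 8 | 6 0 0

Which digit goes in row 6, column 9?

6

row 1, column 4 = 8 (sole candidate).
row 5, column 6 = 2 (sole candidate).
row 6, column 6 = 1 (sole candidate).
row 3, column 6 = 4 (sole candidate).
row 3, column 9 = 8 (sole candidate).
row 4, column 4 = 9 (sole candidate).
row 4, column 5 = 8 (sole candidate).
row 6, column 5 = 5 (sole candidate).
row 1, column 6 = 3 (sole candidate).
row 3, column 3 = 7 (sole candidate).
row 3, column 4 = 5 (sole candidate).
row 3, column 7 = 2 (sole candidate).
row 8, column 6 = 6 (sole candidate).
row 1, column 5 = 2 (sole candidate).
row 2, column 5 = 7 (sole candidate).
row 1, column 8 = 6 (hidden single in row 1).
row 1, column 7 = 9 (hidden single in row 1).
row 2, column 2 = 2 (hidden single in row 2).
row 2, column 3 = 8 (hidden single in row 2).
row 5, column 3 = 4 (sole candidate).
row 5, column 1 = 8 (sole candidate).
row 5, column 2 = 5 (sole candidate).
row 5, column 7 = 7 (sole candidate).
row 6, column 9 = 6: in row 6, 6 can only go here (every other open cell in that row sees a 6).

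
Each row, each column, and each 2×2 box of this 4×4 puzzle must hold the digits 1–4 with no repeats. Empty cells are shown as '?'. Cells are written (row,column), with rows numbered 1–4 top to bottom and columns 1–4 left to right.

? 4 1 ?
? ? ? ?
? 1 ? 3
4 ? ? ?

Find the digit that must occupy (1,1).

(1,4) = 2: row 1 has {1,4}; col 4 has {3}; box has {1} → only 2 remains.
(2,4) = 4: row 2 has {}; col 4 has {2,3}; box has {1,2} → only 4 remains.
(3,1) = 2: row 3 has {1,3}; col 1 has {4}; box has {1,4} → only 2 remains.
(3,3) = 4: row 3 has {1,2,3}; col 3 has {1}; box has {3} → only 4 remains.
(4,2) = 3: row 4 has {4}; col 2 has {1,4}; box has {1,2,4} → only 3 remains.
(4,3) = 2: row 4 has {3,4}; col 3 has {1,4}; box has {3,4} → only 2 remains.
(4,4) = 1: row 4 has {2,3,4}; col 4 has {2,3,4}; box has {2,3,4} → only 1 remains.
(1,1) = 3: row 1 has {1,2,4}; col 1 has {2,4}; box has {4} → only 3 remains.

3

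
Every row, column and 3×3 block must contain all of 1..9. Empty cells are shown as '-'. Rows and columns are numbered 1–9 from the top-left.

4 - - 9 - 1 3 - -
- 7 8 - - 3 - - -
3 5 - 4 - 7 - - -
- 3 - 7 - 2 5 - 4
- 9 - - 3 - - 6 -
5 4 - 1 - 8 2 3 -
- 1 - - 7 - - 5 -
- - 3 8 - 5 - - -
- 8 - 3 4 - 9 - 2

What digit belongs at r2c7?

4

r5c4 = 5 (sole candidate).
r5c6 = 4 (sole candidate).
r9c6 = 6 (sole candidate).
r7c4 = 2 (sole candidate).
r7c6 = 9 (sole candidate).
r8c5 = 1 (sole candidate).
r9c1 = 7 (sole candidate).
r9c3 = 5 (sole candidate).
r9c8 = 1 (sole candidate).
r2c4 = 6 (sole candidate).
r7c1 = 6 (sole candidate).
r7c3 = 4 (sole candidate).
r7c7 = 8 (sole candidate).
r7c9 = 3 (sole candidate).
r8c2 = 2 (sole candidate).
r1c2 = 6 (sole candidate).
r1c3 = 2 (sole candidate).
r8c1 = 9 (sole candidate).
r2c1 = 1 (sole candidate).
r2c7 = 4: row 2 has {1,3,6,7,8}; col 7 has {2,3,5,8,9}; box has {3} → only 4 remains.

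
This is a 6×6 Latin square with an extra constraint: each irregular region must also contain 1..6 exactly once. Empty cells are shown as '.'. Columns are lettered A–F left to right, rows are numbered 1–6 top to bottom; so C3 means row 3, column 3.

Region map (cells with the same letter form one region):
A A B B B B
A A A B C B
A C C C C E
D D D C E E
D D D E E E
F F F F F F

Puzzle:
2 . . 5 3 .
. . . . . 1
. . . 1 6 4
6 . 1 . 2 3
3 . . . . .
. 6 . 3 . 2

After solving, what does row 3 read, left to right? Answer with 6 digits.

523164

F1 = 6 (sole candidate).
A3 = 5: row 3 has {1,4,6}; col 1 has {2,3,6}; region has {2} → only 5 remains.
D4 = 4 (sole candidate).
D5 = 6 (sole candidate).
F5 = 5 (sole candidate).
C1 = 4 (sole candidate).
A2 = 4 (sole candidate).
B2 = 3 (sole candidate).
C2 = 6 (sole candidate).
D2 = 2 (sole candidate).
E2 = 5 (sole candidate).
B3 = 2: row 3 has {1,4,5,6}; col 2 has {3,6}; region has {1,4,5,6} → only 2 remains.
C3 = 3: row 3 has {1,2,4,5,6}; col 3 has {1,4,6}; region has {1,2,4,5,6} → only 3 remains.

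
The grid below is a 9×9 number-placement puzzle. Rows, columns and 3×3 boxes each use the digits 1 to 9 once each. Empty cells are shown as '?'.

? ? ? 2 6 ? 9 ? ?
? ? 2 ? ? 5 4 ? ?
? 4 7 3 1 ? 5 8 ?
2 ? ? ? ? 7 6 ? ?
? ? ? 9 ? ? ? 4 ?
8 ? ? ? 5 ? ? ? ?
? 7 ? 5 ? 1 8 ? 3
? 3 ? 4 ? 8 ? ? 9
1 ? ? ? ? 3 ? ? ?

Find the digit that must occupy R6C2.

R1C6 = 4: row 1 has {2,6,9}; col 6 has {1,3,5,7,8}; box has {1,2,3,5,6} → only 4 remains.
R3C6 = 9: row 3 has {1,3,4,5,7,8}; col 6 has {1,3,4,5,7,8}; box has {1,2,3,4,5,6} → only 9 remains.
R3C1 = 6: row 3 has {1,3,4,5,7,8,9}; col 1 has {1,2,8}; box has {2,4,7} → only 6 remains.
R3C9 = 2: row 3 has {1,3,4,5,6,7,8,9}; col 9 has {3,9}; box has {4,5,8,9} → only 2 remains.
R8C1 = 5: row 8 has {3,4,8,9}; col 1 has {1,2,6,8}; box has {1,3,7} → only 5 remains.
R8C3 = 6: row 8 has {3,4,5,8,9}; col 3 has {2,7}; box has {1,3,5,7} → only 6 remains.
R1C1 = 3: row 1 has {2,4,6,9}; col 1 has {1,2,5,6,8}; box has {2,4,6,7} → only 3 remains.
R2C1 = 9: row 2 has {2,4,5}; col 1 has {1,2,3,5,6,8}; box has {2,3,4,6,7} → only 9 remains.
R5C1 = 7: row 5 has {4,9}; col 1 has {1,2,3,5,6,8,9}; box has {2,8} → only 7 remains.
R7C1 = 4: row 7 has {1,3,5,7,8}; col 1 has {1,2,3,5,6,7,8,9}; box has {1,3,5,6,7} → only 4 remains.
R7C3 = 9: row 7 has {1,3,4,5,7,8}; col 3 has {2,6,7}; box has {1,3,4,5,6,7} → only 9 remains.
R7C5 = 2: row 7 has {1,3,4,5,7,8,9}; col 5 has {1,5,6}; box has {1,3,4,5,8} → only 2 remains.
R7C8 = 6: row 7 has {1,2,3,4,5,7,8,9}; col 8 has {4,8}; box has {3,8,9} → only 6 remains.
R8C5 = 7: row 8 has {3,4,5,6,8,9}; col 5 has {1,2,5,6}; box has {1,2,3,4,5,8} → only 7 remains.
R9C3 = 8: row 9 has {1,3}; col 3 has {2,6,7,9}; box has {1,3,4,5,6,7,9} → only 8 remains.
R9C4 = 6: row 9 has {1,3,8}; col 4 has {2,3,4,5,9}; box has {1,2,3,4,5,7,8} → only 6 remains.
R9C5 = 9: row 9 has {1,3,6,8}; col 5 has {1,2,5,6,7}; box has {1,2,3,4,5,6,7,8} → only 9 remains.
R2C5 = 8: row 2 has {2,4,5,9}; col 5 has {1,2,5,6,7,9}; box has {1,2,3,4,5,6,9} → only 8 remains.
R5C5 = 3: row 5 has {4,7,9}; col 5 has {1,2,5,6,7,8,9}; box has {5,7,9} → only 3 remains.
R6C4 = 1: row 6 has {5,8}; col 4 has {2,3,4,5,6,9}; box has {3,5,7,9} → only 1 remains.
R6C9 = 7: row 6 has {1,5,8}; col 9 has {2,3,9}; box has {4,6} → only 7 remains.
R9C2 = 2: row 9 has {1,3,6,8,9}; col 2 has {3,4,7}; box has {1,3,4,5,6,7,8,9} → only 2 remains.
R9C7 = 7: row 9 has {1,2,3,6,8,9}; col 7 has {4,5,6,8,9}; box has {3,6,8,9} → only 7 remains.
R9C8 = 5: row 9 has {1,2,3,6,7,8,9}; col 8 has {4,6,8}; box has {3,6,7,8,9} → only 5 remains.
R9C9 = 4: row 9 has {1,2,3,5,6,7,8,9}; col 9 has {2,3,7,9}; box has {3,5,6,7,8,9} → only 4 remains.
R1C9 = 1: row 1 has {2,3,4,6,9}; col 9 has {2,3,4,7,9}; box has {2,4,5,8,9} → only 1 remains.
R2C2 = 1: row 2 has {2,4,5,8,9}; col 2 has {2,3,4,7}; box has {2,3,4,6,7,9} → only 1 remains.
R2C4 = 7: row 2 has {1,2,4,5,8,9}; col 4 has {1,2,3,4,5,6,9}; box has {1,2,3,4,5,6,8,9} → only 7 remains.
R2C8 = 3: row 2 has {1,2,4,5,7,8,9}; col 8 has {4,5,6,8}; box has {1,2,4,5,8,9} → only 3 remains.
R2C9 = 6: row 2 has {1,2,3,4,5,7,8,9}; col 9 has {1,2,3,4,7,9}; box has {1,2,3,4,5,8,9} → only 6 remains.
R4C4 = 8: row 4 has {2,6,7}; col 4 has {1,2,3,4,5,6,7,9}; box has {1,3,5,7,9} → only 8 remains.
R4C5 = 4: row 4 has {2,6,7,8}; col 5 has {1,2,3,5,6,7,8,9}; box has {1,3,5,7,8,9} → only 4 remains.
R4C9 = 5: row 4 has {2,4,6,7,8}; col 9 has {1,2,3,4,6,7,9}; box has {4,6,7} → only 5 remains.
R5C9 = 8: row 5 has {3,4,7,9}; col 9 has {1,2,3,4,5,6,7,9}; box has {4,5,6,7} → only 8 remains.
R1C3 = 5: row 1 has {1,2,3,4,6,9}; col 3 has {2,6,7,8,9}; box has {1,2,3,4,6,7,9} → only 5 remains.
R1C8 = 7: row 1 has {1,2,3,4,5,6,9}; col 8 has {3,4,5,6,8}; box has {1,2,3,4,5,6,8,9} → only 7 remains.
R4C2 = 9: row 4 has {2,4,5,6,7,8}; col 2 has {1,2,3,4,7}; box has {2,7,8} → only 9 remains.
R4C8 = 1: row 4 has {2,4,5,6,7,8,9}; col 8 has {3,4,5,6,7,8}; box has {4,5,6,7,8} → only 1 remains.
R5C3 = 1: row 5 has {3,4,7,8,9}; col 3 has {2,5,6,7,8,9}; box has {2,7,8,9} → only 1 remains.
R5C7 = 2: row 5 has {1,3,4,7,8,9}; col 7 has {4,5,6,7,8,9}; box has {1,4,5,6,7,8} → only 2 remains.
R6C2 = 6: row 6 has {1,5,7,8}; col 2 has {1,2,3,4,7,9}; box has {1,2,7,8,9} → only 6 remains.

6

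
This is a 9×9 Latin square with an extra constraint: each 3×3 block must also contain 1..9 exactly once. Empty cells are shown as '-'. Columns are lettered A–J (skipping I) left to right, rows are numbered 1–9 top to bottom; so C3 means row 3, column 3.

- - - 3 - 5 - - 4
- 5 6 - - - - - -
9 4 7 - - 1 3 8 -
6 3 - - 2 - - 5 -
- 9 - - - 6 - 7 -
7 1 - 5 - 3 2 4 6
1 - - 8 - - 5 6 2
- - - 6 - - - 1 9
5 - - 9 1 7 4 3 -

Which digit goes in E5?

4

D3 = 2: row 3 has {1,3,4,7,8,9}; col 4 has {3,5,6,8,9}; box has {1,3,5} → only 2 remains.
E3 = 6: row 3 has {1,2,3,4,7,8,9}; col 5 has {1,2}; box has {1,2,3,5} → only 6 remains.
J3 = 5: row 3 has {1,2,3,4,6,7,8,9}; col 9 has {2,4,6,9}; box has {3,4,8} → only 5 remains.
C6 = 8: row 6 has {1,2,3,4,5,6,7}; col 3 has {6,7}; box has {1,3,6,7,9} → only 8 remains.
E6 = 9: row 6 has {1,2,3,4,5,6,7,8}; col 5 has {1,2,6}; box has {2,3,5,6} → only 9 remains.
B7 = 7: row 7 has {1,2,5,6,8}; col 2 has {1,3,4,5,9}; box has {1,5} → only 7 remains.
F7 = 4: row 7 has {1,2,5,6,7,8}; col 6 has {1,3,5,6,7}; box has {1,6,7,8,9} → only 4 remains.
F8 = 2: row 8 has {1,6,9}; col 6 has {1,3,4,5,6,7}; box has {1,4,6,7,8,9} → only 2 remains.
C9 = 2: row 9 has {1,3,4,5,7,9}; col 3 has {6,7,8}; box has {1,5,7} → only 2 remains.
J9 = 8: row 9 has {1,2,3,4,5,7,9}; col 9 has {2,4,5,6,9}; box has {1,2,3,4,5,6,9} → only 8 remains.
C1 = 1: row 1 has {3,4,5}; col 3 has {2,6,7,8}; box has {4,5,6,7,9} → only 1 remains.
C4 = 4: row 4 has {2,3,5,6}; col 3 has {1,2,6,7,8}; box has {1,3,6,7,8,9} → only 4 remains.
F4 = 8: row 4 has {2,3,4,5,6}; col 6 has {1,2,3,4,5,6,7}; box has {2,3,5,6,9} → only 8 remains.
J4 = 1: row 4 has {2,3,4,5,6,8}; col 9 has {2,4,5,6,8,9}; box has {2,4,5,6,7} → only 1 remains.
A5 = 2: row 5 has {6,7,9}; col 1 has {1,5,6,7,9}; box has {1,3,4,6,7,8,9} → only 2 remains.
C5 = 5: row 5 has {2,6,7,9}; col 3 has {1,2,4,6,7,8}; box has {1,2,3,4,6,7,8,9} → only 5 remains.
E5 = 4: row 5 has {2,5,6,7,9}; col 5 has {1,2,6,9}; box has {2,3,5,6,8,9} → only 4 remains.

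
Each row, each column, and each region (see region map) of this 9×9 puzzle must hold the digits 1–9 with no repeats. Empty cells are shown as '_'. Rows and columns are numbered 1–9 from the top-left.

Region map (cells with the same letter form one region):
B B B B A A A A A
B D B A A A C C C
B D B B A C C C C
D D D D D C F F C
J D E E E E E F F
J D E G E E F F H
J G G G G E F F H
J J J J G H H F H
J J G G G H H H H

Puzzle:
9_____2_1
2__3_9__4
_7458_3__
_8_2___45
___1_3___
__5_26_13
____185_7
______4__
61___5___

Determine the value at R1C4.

R3C1 = 1: row 3 has {3,4,5,7,8}; col 1 has {2,6,9}; region has {2,4,5,9} → only 1 remains.
R3C6 = 2: row 3 has {1,3,4,5,7,8}; col 6 has {3,5,6,8,9}; region has {3,4,5} → only 2 remains.
R4C1 = 3: row 4 has {2,4,5,8}; col 1 has {1,2,6,9}; region has {2,7,8} → only 3 remains.
R7C1 = 4: row 7 has {1,5,7,8}; col 1 has {1,2,3,6,9}; region has {1,6} → only 4 remains.
R8C6 = 1: row 8 has {4}; col 6 has {2,3,5,6,8,9}; region has {3,4,5,7} → only 1 remains.
R4C6 = 7: row 4 has {2,3,4,5,8}; col 6 has {1,2,3,5,6,8,9}; region has {2,3,4,5} → only 7 remains.
R1C6 = 4: row 1 has {1,2,9}; col 6 has {1,2,3,5,6,7,8,9}; region has {1,2,3,8,9} → only 4 remains.
R2C7 = 1: in row 2, 1 can only go here (every other open cell in that row sees a 1).
R4C3 = 1: in row 4, 1 can only go here (every other open cell in that row sees a 1).
R4C7 = 6: in column 7, 6 can only go here (every other open cell in that column sees a 6).
R4C5 = 9: row 4 has {1,2,3,4,5,6,7,8}; col 5 has {1,2,8}; region has {1,2,3,7,8} → only 9 remains.
R6C2 = 4: row 6 has {1,2,3,5,6}; col 2 has {1,7,8}; region has {1,2,3,7,8,9} → only 4 remains.
R5C5 = 4: in row 5, 4 can only go here (every other open cell in that row sees a 4).
R5C2 = 6: in row 5, 6 can only go here (every other open cell in that row sees a 6).
R1C2 = 3: row 1 has {1,2,4,9}; col 2 has {1,4,6,7,8}; region has {1,2,4,5,9} → only 3 remains.
R2C2 = 5: row 2 has {1,2,3,4,9}; col 2 has {1,3,4,6,7,8}; region has {1,2,3,4,6,7,8,9} → only 5 remains.
R5C1 = 5: in row 5, 5 can only go here (every other open cell in that row sees a 5).
R8C5 = 5: in row 8, 5 can only go here (every other open cell in that row sees a 5).
R1C8 = 5: in row 1, 5 can only go here (every other open cell in that row sees a 5).
R8C9 = 6: in row 8, 6 can only go here (every other open cell in that row sees a 6).
R3C9 = 9: row 3 has {1,2,3,4,5,7,8}; col 9 has {1,3,4,5,6,7}; region has {1,2,3,4,5,7} → only 9 remains.
R3C8 = 6: row 3 has {1,2,3,4,5,7,8,9}; col 8 has {1,4,5}; region has {1,2,3,4,5,7,9} → only 6 remains.
R2C8 = 8: row 2 has {1,2,3,4,5,9}; col 8 has {1,4,5,6}; region has {1,2,3,4,5,6,7,9} → only 8 remains.
R5C9 = 8: in row 5, 8 can only go here (every other open cell in that row sees an 8).
R9C9 = 2: row 9 has {1,5,6}; col 9 has {1,3,4,5,6,7,8,9}; region has {1,3,4,5,6,7} → only 2 remains.
R9C8 = 9: row 9 has {1,2,5,6}; col 8 has {1,4,5,6,8}; region has {1,2,3,4,5,6,7} → only 9 remains.
R9C7 = 8: row 9 has {1,2,5,6,9}; col 7 has {1,2,3,4,5,6}; region has {1,2,3,4,5,6,7,9} → only 8 remains.
R5C8 = 2: in row 5, 2 can only go here (every other open cell in that row sees a 2).
R7C8 = 3: row 7 has {1,4,5,7,8}; col 8 has {1,2,4,5,6,8,9}; region has {1,2,4,5,6,8} → only 3 remains.
R8C8 = 7: row 8 has {1,4,5,6}; col 8 has {1,2,3,4,5,6,8,9}; region has {1,2,3,4,5,6,8} → only 7 remains.
R6C7 = 9: row 6 has {1,2,3,4,5,6}; col 7 has {1,2,3,4,5,6,8}; region has {1,2,3,4,5,6,7,8} → only 9 remains.
R8C1 = 8: row 8 has {1,4,5,6,7}; col 1 has {1,2,3,4,5,6,9}; region has {1,4,5,6} → only 8 remains.
R8C4 = 9: row 8 has {1,4,5,6,7,8}; col 4 has {1,2,3,5}; region has {1,4,5,6,8} → only 9 remains.
R5C7 = 7: row 5 has {1,2,3,4,5,6,8}; col 7 has {1,2,3,4,5,6,8,9}; region has {1,2,3,4,5,6,8} → only 7 remains.
R6C1 = 7: row 6 has {1,2,3,4,5,6,9}; col 1 has {1,2,3,4,5,6,8,9}; region has {1,4,5,6,8,9} → only 7 remains.
R6C4 = 8: row 6 has {1,2,3,4,5,6,7,9}; col 4 has {1,2,3,5,9}; region has {1,5} → only 8 remains.
R7C4 = 6: row 7 has {1,3,4,5,7,8}; col 4 has {1,2,3,5,8,9}; region has {1,5,8} → only 6 remains.
R8C2 = 2: row 8 has {1,4,5,6,7,8,9}; col 2 has {1,3,4,5,6,7,8}; region has {1,4,5,6,7,8,9} → only 2 remains.
R8C3 = 3: row 8 has {1,2,4,5,6,7,8,9}; col 3 has {1,4,5}; region has {1,2,4,5,6,7,8,9} → only 3 remains.
R9C3 = 7: row 9 has {1,2,5,6,8,9}; col 3 has {1,3,4,5}; region has {1,5,6,8} → only 7 remains.
R9C4 = 4: row 9 has {1,2,5,6,7,8,9}; col 4 has {1,2,3,5,6,8,9}; region has {1,5,6,7,8} → only 4 remains.
R9C5 = 3: row 9 has {1,2,4,5,6,7,8,9}; col 5 has {1,2,4,5,8,9}; region has {1,4,5,6,7,8} → only 3 remains.
R1C4 = 7: row 1 has {1,2,3,4,5,9}; col 4 has {1,2,3,4,5,6,8,9}; region has {1,2,3,4,5,9} → only 7 remains.

7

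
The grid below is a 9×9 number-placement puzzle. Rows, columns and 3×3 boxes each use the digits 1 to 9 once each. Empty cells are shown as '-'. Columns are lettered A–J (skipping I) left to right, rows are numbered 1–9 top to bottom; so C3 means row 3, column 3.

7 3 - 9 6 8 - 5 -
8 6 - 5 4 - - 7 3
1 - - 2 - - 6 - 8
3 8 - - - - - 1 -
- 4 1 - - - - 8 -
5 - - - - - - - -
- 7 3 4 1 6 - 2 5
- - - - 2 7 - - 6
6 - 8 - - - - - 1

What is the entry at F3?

F2 = 1: row 2 has {3,4,5,6,7,8}; col 6 has {6,7,8}; box has {2,4,5,6,8,9} → only 1 remains.
F3 = 3: row 3 has {1,2,6,8}; col 6 has {1,6,7,8}; box has {1,2,4,5,6,8,9} → only 3 remains.

3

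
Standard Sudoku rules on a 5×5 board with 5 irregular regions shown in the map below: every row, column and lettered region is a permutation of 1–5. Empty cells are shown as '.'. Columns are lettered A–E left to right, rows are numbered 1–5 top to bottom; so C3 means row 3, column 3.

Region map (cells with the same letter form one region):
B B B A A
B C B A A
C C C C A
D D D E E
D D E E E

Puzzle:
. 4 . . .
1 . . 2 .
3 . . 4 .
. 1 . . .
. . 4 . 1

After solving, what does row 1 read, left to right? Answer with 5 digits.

B2 = 5 (sole candidate).
C2 = 3 (sole candidate).
E2 = 4 (sole candidate).
B3 = 2 (sole candidate).
C3 = 1 (sole candidate).
E3 = 5 (sole candidate).
B5 = 3 (sole candidate).
D5 = 5 (sole candidate).
E1 = 3: row 1 has {4}; col 5 has {1,4,5}; region has {2,4,5} → only 3 remains.
D4 = 3 (sole candidate).
E4 = 2 (sole candidate).
A5 = 2 (sole candidate).
A1 = 5: row 1 has {3,4}; col 1 has {1,2,3}; region has {1,3,4} → only 5 remains.
C1 = 2: row 1 has {3,4,5}; col 3 has {1,3,4}; region has {1,3,4,5} → only 2 remains.
D1 = 1: row 1 has {2,3,4,5}; col 4 has {2,3,4,5}; region has {2,3,4,5} → only 1 remains.

54213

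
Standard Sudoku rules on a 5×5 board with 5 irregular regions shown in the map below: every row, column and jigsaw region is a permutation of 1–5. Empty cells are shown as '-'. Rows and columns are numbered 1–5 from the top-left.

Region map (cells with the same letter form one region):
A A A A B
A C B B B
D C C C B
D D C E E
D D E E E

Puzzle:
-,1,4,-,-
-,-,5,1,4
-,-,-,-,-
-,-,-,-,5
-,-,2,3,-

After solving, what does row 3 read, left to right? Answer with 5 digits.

14352

R4C4 = 4 (sole candidate).
R5C5 = 1 (sole candidate).
R3C2 = 4: in region C, 4 can only go here (every other open cell in that region sees a 4).
R5C2 = 5 (sole candidate).
R5C1 = 4 (sole candidate).
R3C4 = 5: in row 3, 5 can only go here (every other open cell in that row sees a 5).
R1C4 = 2 (sole candidate).
R1C5 = 3 (sole candidate).
R2C1 = 3 (sole candidate).
R2C2 = 2 (sole candidate).
R3C5 = 2: row 3 has {4,5}; col 5 has {1,3,4,5}; region has {1,3,4,5} → only 2 remains.
R4C2 = 3 (sole candidate).
R4C3 = 1 (sole candidate).
R1C1 = 5 (sole candidate).
R3C1 = 1: row 3 has {2,4,5}; col 1 has {3,4,5}; region has {3,4,5} → only 1 remains.
R3C3 = 3: row 3 has {1,2,4,5}; col 3 has {1,2,4,5}; region has {1,2,4,5} → only 3 remains.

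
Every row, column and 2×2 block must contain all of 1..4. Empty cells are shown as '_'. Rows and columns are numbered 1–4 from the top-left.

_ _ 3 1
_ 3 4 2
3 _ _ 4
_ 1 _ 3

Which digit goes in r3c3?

1

r2c1 = 1 (sole candidate).
r3c2 = 2 (sole candidate).
r3c3 = 1: row 3 has {2,3,4}; col 3 has {3,4}; box has {3,4} → only 1 remains.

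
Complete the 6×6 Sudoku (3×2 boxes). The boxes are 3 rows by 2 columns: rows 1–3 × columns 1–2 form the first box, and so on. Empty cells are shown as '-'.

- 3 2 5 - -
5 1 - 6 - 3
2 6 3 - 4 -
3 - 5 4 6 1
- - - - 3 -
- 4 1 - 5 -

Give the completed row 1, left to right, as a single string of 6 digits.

row 1, column 1 = 4: row 1 has {2,3,5}; col 1 has {2,3,5}; box has {1,2,3,5,6} → only 4 remains.
row 1, column 5 = 1: row 1 has {2,3,4,5}; col 5 has {3,4,5,6}; box has {3,4} → only 1 remains.
row 1, column 6 = 6: row 1 has {1,2,3,4,5}; col 6 has {1,3}; box has {1,3,4} → only 6 remains.

432516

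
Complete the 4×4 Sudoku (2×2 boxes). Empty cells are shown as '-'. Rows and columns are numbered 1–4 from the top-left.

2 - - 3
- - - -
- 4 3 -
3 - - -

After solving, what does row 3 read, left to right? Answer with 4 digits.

1432

R1C2 = 1: row 1 has {2,3}; col 2 has {4}; box has {2} → only 1 remains.
R1C3 = 4: row 1 has {1,2,3}; col 3 has {3}; box has {3} → only 4 remains.
R2C1 = 4: row 2 has {}; col 1 has {2,3}; box has {1,2} → only 4 remains.
R2C2 = 3: row 2 has {4}; col 2 has {1,4}; box has {1,2,4} → only 3 remains.
R3C1 = 1: row 3 has {3,4}; col 1 has {2,3,4}; box has {3,4} → only 1 remains.
R3C4 = 2: row 3 has {1,3,4}; col 4 has {3}; box has {3} → only 2 remains.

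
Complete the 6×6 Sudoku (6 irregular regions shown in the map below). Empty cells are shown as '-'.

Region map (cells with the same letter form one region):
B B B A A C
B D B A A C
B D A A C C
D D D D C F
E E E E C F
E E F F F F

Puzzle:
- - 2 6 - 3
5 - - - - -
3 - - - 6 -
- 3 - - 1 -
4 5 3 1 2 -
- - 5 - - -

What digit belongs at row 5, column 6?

6

row 1, column 1 = 1 (sole candidate).
row 1, column 2 = 4 (sole candidate).
row 1, column 5 = 5 (sole candidate).
row 2, column 3 = 6 (sole candidate).
row 2, column 6 = 4 (sole candidate).
row 3, column 6 = 5 (sole candidate).
row 4, column 3 = 4 (sole candidate).
row 5, column 6 = 6: row 5 has {1,2,3,4,5}; col 6 has {3,4,5}; region has {5} → only 6 remains.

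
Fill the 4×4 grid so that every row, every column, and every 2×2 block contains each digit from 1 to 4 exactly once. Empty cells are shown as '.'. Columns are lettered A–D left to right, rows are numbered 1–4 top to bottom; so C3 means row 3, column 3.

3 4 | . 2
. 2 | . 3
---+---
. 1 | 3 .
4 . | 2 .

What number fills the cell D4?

C1 = 1: row 1 has {2,3,4}; col 3 has {2,3}; box has {2,3} → only 1 remains.
A2 = 1: row 2 has {2,3}; col 1 has {3,4}; box has {2,3,4} → only 1 remains.
C2 = 4: row 2 has {1,2,3}; col 3 has {1,2,3}; box has {1,2,3} → only 4 remains.
A3 = 2: row 3 has {1,3}; col 1 has {1,3,4}; box has {1,4} → only 2 remains.
D3 = 4: row 3 has {1,2,3}; col 4 has {2,3}; box has {2,3} → only 4 remains.
B4 = 3: row 4 has {2,4}; col 2 has {1,2,4}; box has {1,2,4} → only 3 remains.
D4 = 1: row 4 has {2,3,4}; col 4 has {2,3,4}; box has {2,3,4} → only 1 remains.

1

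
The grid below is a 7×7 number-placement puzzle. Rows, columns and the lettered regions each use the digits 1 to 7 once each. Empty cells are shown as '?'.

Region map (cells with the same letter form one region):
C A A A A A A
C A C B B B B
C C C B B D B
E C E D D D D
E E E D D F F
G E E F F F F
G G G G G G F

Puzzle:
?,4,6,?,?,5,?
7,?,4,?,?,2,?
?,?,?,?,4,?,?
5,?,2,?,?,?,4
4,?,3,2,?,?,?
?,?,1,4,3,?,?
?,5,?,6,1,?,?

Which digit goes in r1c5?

r3c3 = 5: row 3 has {4}; col 3 has {1,2,3,4,6}; region has {4,7} → only 5 remains.
r6c1 = 2: row 6 has {1,3,4}; col 1 has {4,5,7}; region has {1,5,6} → only 2 remains.
r7c1 = 3: row 7 has {1,5,6}; col 1 has {2,4,5,7}; region has {1,2,5,6} → only 3 remains.
r7c3 = 7: row 7 has {1,3,5,6}; col 3 has {1,2,3,4,5,6}; region has {1,2,3,5,6} → only 7 remains.
r7c6 = 4: row 7 has {1,3,5,6,7}; col 6 has {2,5}; region has {1,2,3,5,6,7} → only 4 remains.
r7c7 = 2: row 7 has {1,3,4,5,6,7}; col 7 has {4}; region has {3,4} → only 2 remains.
r1c1 = 1: row 1 has {4,5,6}; col 1 has {2,3,4,5,7}; region has {4,5,7} → only 1 remains.
r3c1 = 6: row 3 has {4,5}; col 1 has {1,2,3,4,5,7}; region has {1,4,5,7} → only 6 remains.
r4c2 = 3: row 4 has {2,4,5}; col 2 has {4,5}; region has {1,4,5,6,7} → only 3 remains.
r2c2 = 1: row 2 has {2,4,7}; col 2 has {3,4,5}; region has {4,5,6} → only 1 remains.
r3c2 = 2: row 3 has {4,5,6}; col 2 has {1,3,4,5}; region has {1,3,4,5,6,7} → only 2 remains.
r1c5 = 2: in row 1, 2 can only go here (every other open cell in that row sees a 2).

2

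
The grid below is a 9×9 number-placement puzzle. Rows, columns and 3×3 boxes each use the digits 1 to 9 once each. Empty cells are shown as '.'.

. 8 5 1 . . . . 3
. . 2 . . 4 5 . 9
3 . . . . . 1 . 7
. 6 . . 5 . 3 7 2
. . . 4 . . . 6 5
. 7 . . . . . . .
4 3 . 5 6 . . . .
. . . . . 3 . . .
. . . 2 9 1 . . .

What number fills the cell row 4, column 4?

row 2, column 2 = 1 (sole candidate).
row 2, column 8 = 8 (sole candidate).
row 9, column 2 = 5 (sole candidate).
row 3, column 6 = 5 (hidden single in row 3).
row 4, column 3 = 4 (hidden single in row 4).
row 4, column 1 = 1 (hidden single in row 4).
row 5, column 5 = 1 (hidden single in row 5).
row 5, column 3 = 3 (hidden single in row 5).
row 5, column 6 = 7 (hidden single in row 5).
row 7, column 6 = 8 (sole candidate).
row 7, column 9 = 1 (sole candidate).
row 8, column 4 = 7 (sole candidate).
row 8, column 5 = 4 (sole candidate).
row 4, column 6 = 9 (sole candidate).
row 4, column 4 = 8: row 4 has {1,2,3,4,5,6,7,9}; col 4 has {1,2,4,5,7}; box has {1,4,5,7,9} → only 8 remains.

8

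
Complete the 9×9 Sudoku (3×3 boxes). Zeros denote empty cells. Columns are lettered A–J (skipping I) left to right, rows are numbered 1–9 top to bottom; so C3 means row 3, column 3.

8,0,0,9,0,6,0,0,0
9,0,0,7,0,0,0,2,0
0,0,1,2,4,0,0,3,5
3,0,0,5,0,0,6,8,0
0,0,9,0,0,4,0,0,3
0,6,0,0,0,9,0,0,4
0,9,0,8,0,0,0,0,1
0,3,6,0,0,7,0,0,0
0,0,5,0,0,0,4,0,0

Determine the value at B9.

8

J1 = 7 (sole candidate).
B3 = 7 (sole candidate).
F3 = 8 (sole candidate).
G3 = 9 (sole candidate).
G1 = 1 (sole candidate).
H1 = 4 (sole candidate).
G2 = 8 (sole candidate).
J2 = 6 (sole candidate).
A3 = 6 (sole candidate).
J4 = 9 (hidden single in row 4).
J8 = 8 (hidden single in row 8).
J9 = 2 (sole candidate).
G8 = 5 (sole candidate).
H8 = 9 (sole candidate).
B9 = 8: in row 9, 8 can only go here (every other open cell in that row sees an 8).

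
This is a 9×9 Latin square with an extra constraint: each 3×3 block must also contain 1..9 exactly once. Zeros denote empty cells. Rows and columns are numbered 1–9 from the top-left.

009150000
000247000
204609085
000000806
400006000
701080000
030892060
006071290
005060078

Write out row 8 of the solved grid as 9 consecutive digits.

846571293

R3C5 = 3 (sole candidate).
R7C1 = 1 (sole candidate).
R7C3 = 7 (sole candidate).
R7C9 = 4 (sole candidate).
R8C1 = 8: row 8 has {1,2,6,7,9}; col 1 has {1,2,4,7}; box has {1,3,5,6,7} → only 8 remains.
R8C2 = 4: row 8 has {1,2,6,7,8,9}; col 2 has {3}; box has {1,3,5,6,7,8} → only 4 remains.
R8C9 = 3: row 8 has {1,2,4,6,7,8,9}; col 9 has {4,5,6,8}; box has {2,4,6,7,8,9} → only 3 remains.
R9C1 = 9 (sole candidate).
R9C2 = 2 (sole candidate).
R9C7 = 1 (sole candidate).
R1C6 = 8 (sole candidate).
R3C7 = 7 (sole candidate).
R7C7 = 5 (sole candidate).
R8C4 = 5: row 8 has {1,2,3,4,6,7,8,9}; col 4 has {1,2,6,8}; box has {1,2,6,7,8,9} → only 5 remains.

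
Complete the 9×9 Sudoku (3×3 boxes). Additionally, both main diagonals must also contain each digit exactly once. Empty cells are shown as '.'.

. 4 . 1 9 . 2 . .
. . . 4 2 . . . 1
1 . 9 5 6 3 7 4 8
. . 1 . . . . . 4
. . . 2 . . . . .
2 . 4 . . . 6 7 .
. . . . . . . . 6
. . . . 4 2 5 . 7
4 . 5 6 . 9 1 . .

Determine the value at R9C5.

R3C2 = 2: row 3 has {1,3,4,5,6,7,8,9}; col 2 has {4}; box has {1,4,9} → only 2 remains.
R4C8 = 2: in row 4, 2 can only go here (every other open cell in that row sees a 2).
R5C6 = 4: in row 5, 4 can only go here (every other open cell in that row sees a 4).
R7C3 = 2: in row 7, 2 can only go here (every other open cell in that row sees a 2).
R7C7 = 4: in row 7, 4 can only go here (every other open cell in that row sees a 4).
R8C2 = 1: in row 8, 1 can only go here (every other open cell in that row sees a 1).
R5C8 = 1: in row 5, 1 can only go here (every other open cell in that row sees a 1).
R8C1 = 9: in row 8, 9 can only go here (every other open cell in that row sees a 9).
R7C8 = 9: in row 7, 9 can only go here (every other open cell in that row sees a 9).
R2C7 = 9: in row 2, 9 can only go here (every other open cell in that row sees a 9).
R4C2 = 9: in row 4, 9 can only go here (every other open cell in that row sees a 9).
R5C9 = 9: in row 5, 9 can only go here (every other open cell in that row sees a 9).
R6C4 = 9: in row 6, 9 can only go here (every other open cell in that row sees a 9).
R8C3 = 6: in row 8, 6 can only go here (every other open cell in that row sees a 6).
R9C9 = 2: in row 9, 2 can only go here (every other open cell in that row sees a 2).
R4C6 = 6: in column 6, 6 can only go here (every other open cell in that column sees a 6).
R1C8 = 6: in column 8, 6 can only go here (every other open cell in that column sees a 6).
R2C8 = 5: in column 8, 5 can only go here (every other open cell in that column sees a 5).
R1C9 = 3: row 1 has {1,2,4,6,9}; col 9 has {1,2,4,6,7,8,9}; box has {1,2,4,5,6,7,8,9}; anti-diagonal has {1,2,4,5,6,7,9} → only 3 remains.
R5C5 = 8: row 5 has {1,2,4,9}; col 5 has {2,4,6,9}; box has {2,4,6,9}; main diagonal has {2,4,9}; anti-diagonal has {1,2,3,4,5,6,7,9} → only 8 remains.
R5C7 = 3: row 5 has {1,2,4,8,9}; col 7 has {1,2,4,5,6,7,9}; box has {1,2,4,6,7,9} → only 3 remains.
R6C9 = 5: row 6 has {2,4,6,7,9}; col 9 has {1,2,3,4,6,7,8,9}; box has {1,2,3,4,6,7,9} → only 5 remains.
R8C8 = 3: row 8 has {1,2,4,5,6,7,9}; col 8 has {1,2,4,5,6,7,9}; box has {1,2,4,5,6,7,9}; main diagonal has {2,4,8,9} → only 3 remains.
R9C8 = 8: row 9 has {1,2,4,5,6,9}; col 8 has {1,2,3,4,5,6,7,9}; box has {1,2,3,4,5,6,7,9} → only 8 remains.
R4C4 = 7: row 4 has {1,2,4,6,9}; col 4 has {1,2,4,5,6,9}; box has {2,4,6,8,9}; main diagonal has {2,3,4,8,9} → only 7 remains.
R4C7 = 8: row 4 has {1,2,4,6,7,9}; col 7 has {1,2,3,4,5,6,7,9}; box has {1,2,3,4,5,6,7,9} → only 8 remains.
R5C3 = 7: row 5 has {1,2,3,4,8,9}; col 3 has {1,2,4,5,6,9}; box has {1,2,4,9} → only 7 remains.
R6C6 = 1: row 6 has {2,4,5,6,7,9}; col 6 has {2,3,4,6,9}; box has {2,4,6,7,8,9}; main diagonal has {2,3,4,7,8,9} → only 1 remains.
R8C4 = 8: row 8 has {1,2,3,4,5,6,7,9}; col 4 has {1,2,4,5,6,7,9}; box has {2,4,6,9} → only 8 remains.
R1C1 = 5: row 1 has {1,2,3,4,6,9}; col 1 has {1,2,4,9}; box has {1,2,4,9}; main diagonal has {1,2,3,4,7,8,9} → only 5 remains.
R1C3 = 8: row 1 has {1,2,3,4,5,6,9}; col 3 has {1,2,4,5,6,7,9}; box has {1,2,4,5,9} → only 8 remains.
R1C6 = 7: row 1 has {1,2,3,4,5,6,8,9}; col 6 has {1,2,3,4,6,9}; box has {1,2,3,4,5,6,9} → only 7 remains.
R2C2 = 6: row 2 has {1,2,4,5,9}; col 2 has {1,2,4,9}; box has {1,2,4,5,8,9}; main diagonal has {1,2,3,4,5,7,8,9} → only 6 remains.
R2C3 = 3: row 2 has {1,2,4,5,6,9}; col 3 has {1,2,4,5,6,7,8,9}; box has {1,2,4,5,6,8,9} → only 3 remains.
R2C6 = 8: row 2 has {1,2,3,4,5,6,9}; col 6 has {1,2,3,4,6,7,9}; box has {1,2,3,4,5,6,7,9} → only 8 remains.
R4C1 = 3: row 4 has {1,2,4,6,7,8,9}; col 1 has {1,2,4,5,9}; box has {1,2,4,7,9} → only 3 remains.
R4C5 = 5: row 4 has {1,2,3,4,6,7,8,9}; col 5 has {2,4,6,8,9}; box has {1,2,4,6,7,8,9} → only 5 remains.
R5C1 = 6: row 5 has {1,2,3,4,7,8,9}; col 1 has {1,2,3,4,5,9}; box has {1,2,3,4,7,9} → only 6 remains.
R5C2 = 5: row 5 has {1,2,3,4,6,7,8,9}; col 2 has {1,2,4,6,9}; box has {1,2,3,4,6,7,9} → only 5 remains.
R6C2 = 8: row 6 has {1,2,4,5,6,7,9}; col 2 has {1,2,4,5,6,9}; box has {1,2,3,4,5,6,7,9} → only 8 remains.
R6C5 = 3: row 6 has {1,2,4,5,6,7,8,9}; col 5 has {2,4,5,6,8,9}; box has {1,2,4,5,6,7,8,9} → only 3 remains.
R7C4 = 3: row 7 has {2,4,6,9}; col 4 has {1,2,4,5,6,7,8,9}; box has {2,4,6,8,9} → only 3 remains.
R7C6 = 5: row 7 has {2,3,4,6,9}; col 6 has {1,2,3,4,6,7,8,9}; box has {2,3,4,6,8,9} → only 5 remains.
R9C5 = 7: row 9 has {1,2,4,5,6,8,9}; col 5 has {2,3,4,5,6,8,9}; box has {2,3,4,5,6,8,9} → only 7 remains.

7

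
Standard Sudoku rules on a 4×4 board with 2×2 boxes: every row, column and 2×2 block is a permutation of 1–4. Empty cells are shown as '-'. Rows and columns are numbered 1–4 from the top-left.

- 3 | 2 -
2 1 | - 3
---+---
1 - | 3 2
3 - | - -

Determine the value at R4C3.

1

R1C1 = 4 (sole candidate).
R1C4 = 1 (sole candidate).
R2C3 = 4 (sole candidate).
R3C2 = 4 (sole candidate).
R4C2 = 2 (sole candidate).
R4C3 = 1: row 4 has {2,3}; col 3 has {2,3,4}; box has {2,3} → only 1 remains.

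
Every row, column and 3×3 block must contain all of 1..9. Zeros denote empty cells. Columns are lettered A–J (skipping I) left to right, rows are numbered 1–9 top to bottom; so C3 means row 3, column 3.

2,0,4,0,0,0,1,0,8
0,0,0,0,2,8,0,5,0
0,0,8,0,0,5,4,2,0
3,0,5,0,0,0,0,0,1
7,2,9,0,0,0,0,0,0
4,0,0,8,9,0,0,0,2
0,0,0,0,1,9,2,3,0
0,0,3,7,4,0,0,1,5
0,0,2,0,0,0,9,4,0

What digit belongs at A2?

1

B1 = 5 (hidden single in row 1).
D2 = 4 (hidden single in row 2).
F4 = 4 (hidden single in row 4).
H4 = 9 (hidden single in row 4).
D1 = 9 (hidden single in row 1).
D4 = 2 (hidden single in row 4).
J5 = 4 (hidden single in row 5).
G6 = 5 (hidden single in row 6).
F6 = 3 (hidden single in row 6).
F9 = 6 (sole candidate).
J9 = 7 (sole candidate).
F1 = 7 (sole candidate).
H1 = 6 (sole candidate).
F5 = 1 (sole candidate).
H5 = 8 (sole candidate).
H6 = 7 (sole candidate).
D7 = 5 (sole candidate).
J7 = 6 (sole candidate).
F8 = 2 (sole candidate).
G8 = 8 (sole candidate).
D9 = 3 (sole candidate).
E9 = 8 (sole candidate).
E1 = 3 (sole candidate).
E3 = 6 (sole candidate).
E4 = 7 (sole candidate).
G4 = 6 (sole candidate).
D5 = 6 (sole candidate).
E5 = 5 (sole candidate).
G5 = 3 (sole candidate).
A7 = 8 (sole candidate).
C7 = 7 (sole candidate).
B9 = 1 (sole candidate).
G2 = 7 (sole candidate).
D3 = 1 (sole candidate).
B4 = 8 (sole candidate).
B6 = 6 (sole candidate).
C6 = 1 (sole candidate).
B7 = 4 (sole candidate).
B8 = 9 (sole candidate).
A9 = 5 (sole candidate).
B2 = 3 (sole candidate).
C2 = 6 (sole candidate).
J2 = 9 (sole candidate).
A3 = 9 (sole candidate).
B3 = 7 (sole candidate).
J3 = 3 (sole candidate).
A8 = 6 (sole candidate).
A2 = 1: row 2 has {2,3,4,5,6,7,8,9}; col 1 has {2,3,4,5,6,7,8,9}; box has {2,3,4,5,6,7,8,9} → only 1 remains.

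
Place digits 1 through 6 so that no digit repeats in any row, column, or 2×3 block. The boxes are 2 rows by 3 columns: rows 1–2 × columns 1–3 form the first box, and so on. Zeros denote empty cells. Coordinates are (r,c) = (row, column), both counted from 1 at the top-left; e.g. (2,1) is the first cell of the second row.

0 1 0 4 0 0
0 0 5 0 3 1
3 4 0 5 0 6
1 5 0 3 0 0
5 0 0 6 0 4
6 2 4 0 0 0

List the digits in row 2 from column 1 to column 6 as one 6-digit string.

465231

(1,1) = 2 (sole candidate).
(1,6) = 5 (sole candidate).
(2,1) = 4: row 2 has {1,3,5}; col 1 has {1,2,3,5,6}; box has {1,2,5} → only 4 remains.
(2,2) = 6: row 2 has {1,3,4,5}; col 2 has {1,2,4,5}; box has {1,2,4,5} → only 6 remains.
(2,4) = 2: row 2 has {1,3,4,5,6}; col 4 has {3,4,5,6}; box has {1,3,4,5} → only 2 remains.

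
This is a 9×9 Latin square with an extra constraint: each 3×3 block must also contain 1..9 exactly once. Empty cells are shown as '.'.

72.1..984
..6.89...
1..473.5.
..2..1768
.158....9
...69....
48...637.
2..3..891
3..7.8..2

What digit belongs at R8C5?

5

R1C3 = 3 (sole candidate).
R1C6 = 5 (sole candidate).
R2C1 = 5 (sole candidate).
R2C2 = 4 (sole candidate).
R2C4 = 2 (sole candidate).
R2C7 = 1 (sole candidate).
R2C8 = 3 (sole candidate).
R2C9 = 7 (sole candidate).
R3C2 = 9 (sole candidate).
R3C3 = 8 (sole candidate).
R3C9 = 6 (sole candidate).
R4C1 = 9 (sole candidate).
R4C2 = 3 (sole candidate).
R4C4 = 5 (sole candidate).
R4C5 = 4 (sole candidate).
R5C1 = 6 (sole candidate).
R6C1 = 8 (sole candidate).
R6C2 = 7 (sole candidate).
R6C3 = 4 (sole candidate).
R6C6 = 2 (sole candidate).
R6C7 = 5 (sole candidate).
R6C8 = 1 (sole candidate).
R6C9 = 3 (sole candidate).
R7C4 = 9 (sole candidate).
R7C9 = 5 (sole candidate).
R8C3 = 7 (sole candidate).
R8C5 = 5: row 8 has {1,2,3,7,8,9}; col 5 has {4,7,8,9}; box has {3,6,7,8,9} → only 5 remains.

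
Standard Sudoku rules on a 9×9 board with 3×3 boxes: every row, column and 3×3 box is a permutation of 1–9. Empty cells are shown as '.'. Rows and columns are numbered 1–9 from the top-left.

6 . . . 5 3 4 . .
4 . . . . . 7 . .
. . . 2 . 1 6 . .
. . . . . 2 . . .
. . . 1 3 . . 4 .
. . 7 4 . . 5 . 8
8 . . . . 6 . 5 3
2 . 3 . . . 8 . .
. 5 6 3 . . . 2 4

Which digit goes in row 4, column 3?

row 6, column 6 = 9 (sole candidate).
row 2, column 6 = 8 (sole candidate).
row 6, column 5 = 6 (sole candidate).
row 9, column 6 = 7 (sole candidate).
row 2, column 5 = 9 (sole candidate).
row 5, column 6 = 5 (sole candidate).
row 7, column 4 = 9 (sole candidate).
row 7, column 7 = 1 (sole candidate).
row 8, column 4 = 5 (sole candidate).
row 8, column 6 = 4 (sole candidate).
row 9, column 7 = 9 (sole candidate).
row 1, column 4 = 7 (sole candidate).
row 2, column 4 = 6 (sole candidate).
row 3, column 5 = 4 (sole candidate).
row 4, column 4 = 8 (sole candidate).
row 4, column 5 = 7 (sole candidate).
row 4, column 7 = 3 (sole candidate).
row 5, column 1 = 9 (sole candidate).
row 5, column 7 = 2 (sole candidate).
row 6, column 8 = 1 (sole candidate).
row 7, column 3 = 4 (sole candidate).
row 7, column 5 = 2 (sole candidate).
row 8, column 5 = 1 (sole candidate).
row 9, column 1 = 1 (sole candidate).
row 9, column 5 = 8 (sole candidate).
row 2, column 8 = 3 (sole candidate).
row 4, column 1 = 5 (sole candidate).
row 4, column 3 = 1: row 4 has {2,3,5,7,8}; col 3 has {3,4,6,7}; box has {5,7,9} → only 1 remains.

1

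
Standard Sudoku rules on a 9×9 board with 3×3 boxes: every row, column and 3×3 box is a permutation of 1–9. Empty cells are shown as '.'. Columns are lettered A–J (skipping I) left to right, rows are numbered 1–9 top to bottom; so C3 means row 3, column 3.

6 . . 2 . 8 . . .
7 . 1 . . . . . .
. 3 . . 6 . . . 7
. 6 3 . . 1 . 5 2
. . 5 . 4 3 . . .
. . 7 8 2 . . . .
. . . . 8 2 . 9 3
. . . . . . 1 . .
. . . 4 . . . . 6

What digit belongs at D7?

5

E1 = 7 (hidden single in row 1).
E4 = 9 (sole candidate).
D4 = 7 (sole candidate).
D5 = 6 (sole candidate).
F6 = 5 (sole candidate).
C7 = 6 (hidden single in row 7).
F8 = 6 (hidden single in row 8).
E9 = 1 (hidden single in column 5).
D7 = 5: row 7 has {2,3,6,8,9}; col 4 has {2,4,6,7,8}; box has {1,2,4,6,8} → only 5 remains.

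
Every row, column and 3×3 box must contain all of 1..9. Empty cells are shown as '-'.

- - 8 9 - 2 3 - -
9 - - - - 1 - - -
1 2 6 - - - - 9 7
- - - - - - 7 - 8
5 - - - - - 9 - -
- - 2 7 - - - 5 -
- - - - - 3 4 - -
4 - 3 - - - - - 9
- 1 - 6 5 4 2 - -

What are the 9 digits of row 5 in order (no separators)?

587416932

r1c1 = 7 (sole candidate).
r9c1 = 8 (sole candidate).
r9c9 = 3 (sole candidate).
r9c8 = 7 (sole candidate).
r9c3 = 9 (sole candidate).
r2c5 = 7 (hidden single in row 2).
r7c5 = 9 (hidden single in row 7).
r7c1 = 2 (hidden single in column 1).
r8c6 = 7 (hidden single in column 6).
r2c2 = 3 (hidden single in box 1).
r1c5 = 6 (hidden single in box 2).
Singles propagation stalls before every target cell is settled. Branch on r3c6 (candidates {5,8}).
  Try r3c6 = 8: this forces r3c7=5, r5c6=6, r6c6=9, r4c6=5, r1c2=5; then row 8 has no cell left for 5 — contradiction.
So r3c6 = 5.
r3c7 = 8 (sole candidate).
r2c4 = 8 (hidden single in row 2).
r7c4 = 1 (sole candidate).
r8c4 = 2 (sole candidate).
r8c5 = 8 (sole candidate).
r4c4 = 5 (hidden single in row 4).
r7c8 = 8 (hidden single in row 7).
Singles propagation stalls before every target cell is settled. Branch on r1c2 (candidates {4,5}).
  Try r1c2 = 4: this forces r1c8=1, r1c9=5, r2c3=5, r2c7=6, r6c7=1; then row 8 has no cell left for 1 — contradiction.
So r1c2 = 5.
r2c3 = 4 (sole candidate).
r4c3 = 1 (sole candidate).
r5c3 = 7: row 5 has {5,9}; col 3 has {1,2,3,4,6,8,9}; box has {1,2,5} → only 7 remains.
r7c3 = 5 (sole candidate).
r7c9 = 6 (sole candidate).
r8c2 = 6 (sole candidate).
r8c8 = 1 (sole candidate).
r1c8 = 4 (sole candidate).
r1c9 = 1 (sole candidate).
r6c9 = 4 (sole candidate).
r7c2 = 7 (sole candidate).
r8c7 = 5 (sole candidate).
r2c7 = 6 (sole candidate).
r2c8 = 2 (sole candidate).
r2c9 = 5 (sole candidate).
r5c9 = 2: row 5 has {5,7,9}; col 9 has {1,3,4,5,6,7,8,9}; box has {4,5,7,8,9} → only 2 remains.
r6c7 = 1 (sole candidate).
r6c5 = 3 (sole candidate).
r3c5 = 4 (sole candidate).
r4c5 = 2 (sole candidate).
r5c4 = 4: row 5 has {2,5,7,9}; col 4 has {1,2,5,6,7,8,9}; box has {2,3,5,7} → only 4 remains.
r5c5 = 1: row 5 has {2,4,5,7,9}; col 5 has {2,3,4,5,6,7,8,9}; box has {2,3,4,5,7} → only 1 remains.
r6c1 = 6 (sole candidate).
r3c4 = 3 (sole candidate).
r4c1 = 3 (sole candidate).
r4c8 = 6 (sole candidate).
r5c2 = 8: row 5 has {1,2,4,5,7,9}; col 2 has {1,2,3,5,6,7}; box has {1,2,3,5,6,7} → only 8 remains.
r5c6 = 6: row 5 has {1,2,4,5,7,8,9}; col 6 has {1,2,3,4,5,7}; box has {1,2,3,4,5,7} → only 6 remains.
r5c8 = 3: row 5 has {1,2,4,5,6,7,8,9}; col 8 has {1,2,4,5,6,7,8,9}; box has {1,2,4,5,6,7,8,9} → only 3 remains.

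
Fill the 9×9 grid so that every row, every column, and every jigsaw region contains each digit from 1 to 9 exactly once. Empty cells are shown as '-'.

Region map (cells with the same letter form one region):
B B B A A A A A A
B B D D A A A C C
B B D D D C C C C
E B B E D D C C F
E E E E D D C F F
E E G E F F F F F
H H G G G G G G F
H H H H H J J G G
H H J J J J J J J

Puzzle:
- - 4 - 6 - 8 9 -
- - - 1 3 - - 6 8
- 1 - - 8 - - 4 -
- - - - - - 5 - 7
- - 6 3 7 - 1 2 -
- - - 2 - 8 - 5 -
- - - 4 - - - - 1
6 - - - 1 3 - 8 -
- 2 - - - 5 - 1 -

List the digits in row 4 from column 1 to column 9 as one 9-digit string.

168924537

R4C8 = 3: row 4 has {5,7}; col 8 has {1,2,4,5,6,8,9}; region has {1,4,5,6,8} → only 3 remains.
R7C8 = 7 (sole candidate).
R1C6 = 1 (hidden single in row 1).
R3C4 = 6 (hidden single in row 3).
R4C1 = 1: in row 4, 1 can only go here (every other open cell in that row sees a 1).
R4C2 = 6: in row 4, 6 can only go here (every other open cell in that row sees a 6).
R6C3 = 1 (hidden single in row 6).
R9C1 = 3 (hidden single in row 9).
R1C2 = 3 (hidden single in row 1).
R3C3 = 3 (hidden single in row 3).
R3C1 = 5 (hidden single in row 3).
R2C3 = 5 (hidden single in row 2).
R5C2 = 5 (hidden single in row 5).
R5C1 = 8 (hidden single in row 5).
R4C4 = 9: row 4 has {1,3,5,6,7}; col 4 has {1,2,3,4,6}; region has {1,2,3,5,6,8} → only 9 remains.
R7C1 = 9 (sole candidate).
R7C2 = 8 (sole candidate).
R7C3 = 2 (sole candidate).
R7C5 = 5 (sole candidate).
R7C6 = 6 (sole candidate).
R7C7 = 3 (sole candidate).
R8C3 = 7 (sole candidate).
R8C4 = 5 (sole candidate).
R8C9 = 9 (sole candidate).
R1C4 = 7 (sole candidate).
R3C9 = 2 (sole candidate).
R4C3 = 8: row 4 has {1,3,5,6,7,9}; col 3 has {1,2,3,4,5,6,7}; region has {1,3,4,5,6} → only 8 remains.
R5C9 = 4 (sole candidate).
R6C5 = 9 (sole candidate).
R6C7 = 6 (sole candidate).
R6C9 = 3 (sole candidate).
R8C2 = 4 (sole candidate).
R8C7 = 2 (sole candidate).
R9C3 = 9 (sole candidate).
R9C4 = 8 (sole candidate).
R9C5 = 4 (sole candidate).
R9C7 = 7 (sole candidate).
R9C9 = 6 (sole candidate).
R1C1 = 2 (sole candidate).
R1C9 = 5 (sole candidate).
R2C1 = 7 (sole candidate).
R2C2 = 9 (sole candidate).
R2C7 = 4 (sole candidate).
R3C7 = 9 (sole candidate).
R4C5 = 2: row 4 has {1,3,5,6,7,8,9}; col 5 has {1,3,4,5,6,7,8,9}; region has {1,3,5,6,7,8} → only 2 remains.
R4C6 = 4: row 4 has {1,2,3,5,6,7,8,9}; col 6 has {1,3,5,6,8}; region has {1,2,3,5,6,7,8} → only 4 remains.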